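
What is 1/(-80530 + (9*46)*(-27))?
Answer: -1/91708 ≈ -1.0904e-5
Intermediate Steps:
1/(-80530 + (9*46)*(-27)) = 1/(-80530 + 414*(-27)) = 1/(-80530 - 11178) = 1/(-91708) = -1/91708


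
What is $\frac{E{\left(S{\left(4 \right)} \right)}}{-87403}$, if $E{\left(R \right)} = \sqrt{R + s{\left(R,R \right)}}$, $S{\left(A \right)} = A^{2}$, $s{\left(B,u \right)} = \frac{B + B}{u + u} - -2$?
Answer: $- \frac{\sqrt{19}}{87403} \approx -4.9871 \cdot 10^{-5}$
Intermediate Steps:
$s{\left(B,u \right)} = 2 + \frac{B}{u}$ ($s{\left(B,u \right)} = \frac{2 B}{2 u} + 2 = 2 B \frac{1}{2 u} + 2 = \frac{B}{u} + 2 = 2 + \frac{B}{u}$)
$E{\left(R \right)} = \sqrt{3 + R}$ ($E{\left(R \right)} = \sqrt{R + \left(2 + \frac{R}{R}\right)} = \sqrt{R + \left(2 + 1\right)} = \sqrt{R + 3} = \sqrt{3 + R}$)
$\frac{E{\left(S{\left(4 \right)} \right)}}{-87403} = \frac{\sqrt{3 + 4^{2}}}{-87403} = \sqrt{3 + 16} \left(- \frac{1}{87403}\right) = \sqrt{19} \left(- \frac{1}{87403}\right) = - \frac{\sqrt{19}}{87403}$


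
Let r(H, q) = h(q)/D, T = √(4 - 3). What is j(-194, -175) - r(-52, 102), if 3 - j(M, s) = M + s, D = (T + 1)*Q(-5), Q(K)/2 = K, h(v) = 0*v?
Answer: 372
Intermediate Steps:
h(v) = 0
Q(K) = 2*K
T = 1 (T = √1 = 1)
D = -20 (D = (1 + 1)*(2*(-5)) = 2*(-10) = -20)
j(M, s) = 3 - M - s (j(M, s) = 3 - (M + s) = 3 + (-M - s) = 3 - M - s)
r(H, q) = 0 (r(H, q) = 0/(-20) = 0*(-1/20) = 0)
j(-194, -175) - r(-52, 102) = (3 - 1*(-194) - 1*(-175)) - 1*0 = (3 + 194 + 175) + 0 = 372 + 0 = 372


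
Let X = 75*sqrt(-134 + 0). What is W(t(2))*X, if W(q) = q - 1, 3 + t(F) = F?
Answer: -150*I*sqrt(134) ≈ -1736.4*I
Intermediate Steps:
t(F) = -3 + F
X = 75*I*sqrt(134) (X = 75*sqrt(-134) = 75*(I*sqrt(134)) = 75*I*sqrt(134) ≈ 868.19*I)
W(q) = -1 + q
W(t(2))*X = (-1 + (-3 + 2))*(75*I*sqrt(134)) = (-1 - 1)*(75*I*sqrt(134)) = -150*I*sqrt(134)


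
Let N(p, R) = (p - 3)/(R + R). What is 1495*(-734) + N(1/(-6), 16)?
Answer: -210687379/192 ≈ -1.0973e+6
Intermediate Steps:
N(p, R) = (-3 + p)/(2*R) (N(p, R) = (-3 + p)/((2*R)) = (-3 + p)*(1/(2*R)) = (-3 + p)/(2*R))
1495*(-734) + N(1/(-6), 16) = 1495*(-734) + (½)*(-3 + 1/(-6))/16 = -1097330 + (½)*(1/16)*(-3 - ⅙) = -1097330 + (½)*(1/16)*(-19/6) = -1097330 - 19/192 = -210687379/192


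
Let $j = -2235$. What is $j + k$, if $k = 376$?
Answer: $-1859$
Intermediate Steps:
$j + k = -2235 + 376 = -1859$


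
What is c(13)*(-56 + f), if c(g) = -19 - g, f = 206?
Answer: -4800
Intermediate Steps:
c(13)*(-56 + f) = (-19 - 1*13)*(-56 + 206) = (-19 - 13)*150 = -32*150 = -4800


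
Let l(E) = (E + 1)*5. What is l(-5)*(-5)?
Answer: 100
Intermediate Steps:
l(E) = 5 + 5*E (l(E) = (1 + E)*5 = 5 + 5*E)
l(-5)*(-5) = (5 + 5*(-5))*(-5) = (5 - 25)*(-5) = -20*(-5) = 100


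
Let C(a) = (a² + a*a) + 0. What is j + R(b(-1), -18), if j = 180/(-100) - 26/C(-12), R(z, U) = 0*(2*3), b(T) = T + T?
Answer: -1361/720 ≈ -1.8903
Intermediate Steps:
b(T) = 2*T
R(z, U) = 0 (R(z, U) = 0*6 = 0)
C(a) = 2*a² (C(a) = (a² + a²) + 0 = 2*a² + 0 = 2*a²)
j = -1361/720 (j = 180/(-100) - 26/(2*(-12)²) = 180*(-1/100) - 26/(2*144) = -9/5 - 26/288 = -9/5 - 26*1/288 = -9/5 - 13/144 = -1361/720 ≈ -1.8903)
j + R(b(-1), -18) = -1361/720 + 0 = -1361/720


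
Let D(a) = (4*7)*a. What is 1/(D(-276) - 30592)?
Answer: -1/38320 ≈ -2.6096e-5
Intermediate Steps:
D(a) = 28*a
1/(D(-276) - 30592) = 1/(28*(-276) - 30592) = 1/(-7728 - 30592) = 1/(-38320) = -1/38320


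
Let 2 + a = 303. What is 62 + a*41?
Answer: 12403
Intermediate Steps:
a = 301 (a = -2 + 303 = 301)
62 + a*41 = 62 + 301*41 = 62 + 12341 = 12403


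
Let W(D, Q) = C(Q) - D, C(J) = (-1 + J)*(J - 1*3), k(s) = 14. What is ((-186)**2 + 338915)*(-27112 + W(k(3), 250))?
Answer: 12840187647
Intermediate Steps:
C(J) = (-1 + J)*(-3 + J) (C(J) = (-1 + J)*(J - 3) = (-1 + J)*(-3 + J))
W(D, Q) = 3 + Q**2 - D - 4*Q (W(D, Q) = (3 + Q**2 - 4*Q) - D = 3 + Q**2 - D - 4*Q)
((-186)**2 + 338915)*(-27112 + W(k(3), 250)) = ((-186)**2 + 338915)*(-27112 + (3 + 250**2 - 1*14 - 4*250)) = (34596 + 338915)*(-27112 + (3 + 62500 - 14 - 1000)) = 373511*(-27112 + 61489) = 373511*34377 = 12840187647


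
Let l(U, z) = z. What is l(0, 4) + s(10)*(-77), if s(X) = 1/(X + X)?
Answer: 3/20 ≈ 0.15000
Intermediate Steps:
s(X) = 1/(2*X)
l(0, 4) + s(10)*(-77) = 4 + ((½)/10)*(-77) = 4 + ((½)*(⅒))*(-77) = 4 + (1/20)*(-77) = 4 - 77/20 = 3/20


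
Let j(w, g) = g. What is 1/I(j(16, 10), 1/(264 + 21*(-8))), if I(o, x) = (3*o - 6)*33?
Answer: 1/792 ≈ 0.0012626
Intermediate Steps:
I(o, x) = -198 + 99*o (I(o, x) = (-6 + 3*o)*33 = -198 + 99*o)
1/I(j(16, 10), 1/(264 + 21*(-8))) = 1/(-198 + 99*10) = 1/(-198 + 990) = 1/792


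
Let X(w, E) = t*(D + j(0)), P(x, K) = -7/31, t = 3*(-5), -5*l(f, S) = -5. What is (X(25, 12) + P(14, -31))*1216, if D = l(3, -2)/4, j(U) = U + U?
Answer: -149872/31 ≈ -4834.6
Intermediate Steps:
j(U) = 2*U
l(f, S) = 1 (l(f, S) = -⅕*(-5) = 1)
t = -15
D = ¼ (D = 1/4 = 1*(¼) = ¼ ≈ 0.25000)
P(x, K) = -7/31 (P(x, K) = -7*1/31 = -7/31)
X(w, E) = -15/4 (X(w, E) = -15*(¼ + 2*0) = -15*(¼ + 0) = -15*¼ = -15/4)
(X(25, 12) + P(14, -31))*1216 = (-15/4 - 7/31)*1216 = -493/124*1216 = -149872/31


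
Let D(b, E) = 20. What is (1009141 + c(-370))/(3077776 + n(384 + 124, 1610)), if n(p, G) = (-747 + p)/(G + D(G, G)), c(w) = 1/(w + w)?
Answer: 121722587257/371241323434 ≈ 0.32788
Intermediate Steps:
c(w) = 1/(2*w)
n(p, G) = (-747 + p)/(20 + G) (n(p, G) = (-747 + p)/(G + 20) = (-747 + p)/(20 + G))
(1009141 + c(-370))/(3077776 + n(384 + 124, 1610)) = (1009141 + (½)/(-370))/(3077776 + (-747 + (384 + 124))/(20 + 1610)) = (1009141 + (½)*(-1/370))/(3077776 + (-747 + 508)/1630) = (1009141 - 1/740)/(3077776 + (1/1630)*(-239)) = 746764339/(740*(3077776 - 239/1630)) = 746764339/(740*(5016774641/1630)) = (746764339/740)*(1630/5016774641) = 121722587257/371241323434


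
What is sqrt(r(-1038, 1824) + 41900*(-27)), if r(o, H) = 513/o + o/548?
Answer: I*sqrt(635494863393807)/23701 ≈ 1063.6*I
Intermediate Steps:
r(o, H) = 513/o + o/548 (r(o, H) = 513/o + o*(1/548) = 513/o + o/548)
sqrt(r(-1038, 1824) + 41900*(-27)) = sqrt((513/(-1038) + (1/548)*(-1038)) + 41900*(-27)) = sqrt((513*(-1/1038) - 519/274) - 1131300) = sqrt((-171/346 - 519/274) - 1131300) = sqrt(-56607/23701 - 1131300) = sqrt(-26812997907/23701) = I*sqrt(635494863393807)/23701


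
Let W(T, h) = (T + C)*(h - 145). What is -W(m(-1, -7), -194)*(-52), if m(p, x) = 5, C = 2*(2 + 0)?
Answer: -158652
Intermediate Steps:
C = 4 (C = 2*2 = 4)
W(T, h) = (-145 + h)*(4 + T) (W(T, h) = (T + 4)*(h - 145) = (4 + T)*(-145 + h) = (-145 + h)*(4 + T))
-W(m(-1, -7), -194)*(-52) = -(-580 - 145*5 + 4*(-194) + 5*(-194))*(-52) = -(-580 - 725 - 776 - 970)*(-52) = -(-3051)*(-52) = -1*158652 = -158652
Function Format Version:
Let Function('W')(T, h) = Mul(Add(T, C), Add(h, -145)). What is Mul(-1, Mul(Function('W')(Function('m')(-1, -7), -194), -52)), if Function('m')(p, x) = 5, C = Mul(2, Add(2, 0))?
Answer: -158652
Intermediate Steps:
C = 4 (C = Mul(2, 2) = 4)
Function('W')(T, h) = Mul(Add(-145, h), Add(4, T)) (Function('W')(T, h) = Mul(Add(T, 4), Add(h, -145)) = Mul(Add(4, T), Add(-145, h)) = Mul(Add(-145, h), Add(4, T)))
Mul(-1, Mul(Function('W')(Function('m')(-1, -7), -194), -52)) = Mul(-1, Mul(Add(-580, Mul(-145, 5), Mul(4, -194), Mul(5, -194)), -52)) = Mul(-1, Mul(Add(-580, -725, -776, -970), -52)) = Mul(-1, Mul(-3051, -52)) = Mul(-1, 158652) = -158652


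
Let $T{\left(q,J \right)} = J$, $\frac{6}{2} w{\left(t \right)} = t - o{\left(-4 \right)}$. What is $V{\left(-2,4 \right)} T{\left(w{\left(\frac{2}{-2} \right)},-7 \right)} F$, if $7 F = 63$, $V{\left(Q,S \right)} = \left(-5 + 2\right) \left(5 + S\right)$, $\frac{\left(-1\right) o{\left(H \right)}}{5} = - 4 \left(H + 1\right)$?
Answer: $1701$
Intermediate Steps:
$o{\left(H \right)} = 20 + 20 H$ ($o{\left(H \right)} = - 5 \left(- 4 \left(H + 1\right)\right) = - 5 \left(- 4 \left(1 + H\right)\right) = - 5 \left(-4 - 4 H\right) = 20 + 20 H$)
$V{\left(Q,S \right)} = -15 - 3 S$ ($V{\left(Q,S \right)} = - 3 \left(5 + S\right) = -15 - 3 S$)
$F = 9$ ($F = \frac{1}{7} \cdot 63 = 9$)
$w{\left(t \right)} = 20 + \frac{t}{3}$ ($w{\left(t \right)} = \frac{t - \left(20 + 20 \left(-4\right)\right)}{3} = \frac{t - \left(20 - 80\right)}{3} = \frac{t - -60}{3} = \frac{t + 60}{3} = \frac{60 + t}{3} = 20 + \frac{t}{3}$)
$V{\left(-2,4 \right)} T{\left(w{\left(\frac{2}{-2} \right)},-7 \right)} F = \left(-15 - 12\right) \left(-7\right) 9 = \left(-27\right) \left(-7\right) 9 = 189 \cdot 9 = 1701$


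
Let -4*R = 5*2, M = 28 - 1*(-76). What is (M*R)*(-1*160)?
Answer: 41600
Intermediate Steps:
M = 104 (M = 28 + 76 = 104)
R = -5/2 (R = -5*2/4 = -¼*10 = -5/2 ≈ -2.5000)
(M*R)*(-1*160) = (104*(-5/2))*(-1*160) = -260*(-160) = 41600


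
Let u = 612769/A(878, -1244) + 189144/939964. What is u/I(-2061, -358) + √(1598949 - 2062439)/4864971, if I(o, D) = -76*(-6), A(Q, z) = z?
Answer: -143936376295/133301934624 + I*√463490/4864971 ≈ -1.0798 + 0.00013994*I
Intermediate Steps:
I(o, D) = 456
u = -143936376295/292328804 (u = 612769/(-1244) + 189144/939964 = 612769*(-1/1244) + 189144*(1/939964) = -612769/1244 + 47286/234991 = -143936376295/292328804 ≈ -492.38)
u/I(-2061, -358) + √(1598949 - 2062439)/4864971 = -143936376295/292328804/456 + √(1598949 - 2062439)/4864971 = -143936376295/292328804*1/456 + √(-463490)*(1/4864971) = -143936376295/133301934624 + (I*√463490)*(1/4864971) = -143936376295/133301934624 + I*√463490/4864971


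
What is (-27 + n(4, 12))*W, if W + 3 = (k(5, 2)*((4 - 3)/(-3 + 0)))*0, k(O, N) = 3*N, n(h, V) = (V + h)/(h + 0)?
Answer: 69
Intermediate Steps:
n(h, V) = (V + h)/h
W = -3 (W = -3 + ((3*2)*((4 - 3)/(-3 + 0)))*0 = -3 + (6*(1/(-3)))*0 = -3 + (6*(1*(-⅓)))*0 = -3 + (6*(-⅓))*0 = -3 - 2*0 = -3 + 0 = -3)
(-27 + n(4, 12))*W = (-27 + (12 + 4)/4)*(-3) = (-27 + (¼)*16)*(-3) = (-27 + 4)*(-3) = -23*(-3) = 69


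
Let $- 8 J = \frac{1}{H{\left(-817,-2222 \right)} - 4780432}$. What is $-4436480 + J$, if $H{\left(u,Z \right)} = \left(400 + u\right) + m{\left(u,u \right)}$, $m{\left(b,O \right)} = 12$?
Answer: $- \frac{169680701870079}{38246696} \approx -4.4365 \cdot 10^{6}$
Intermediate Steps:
$H{\left(u,Z \right)} = 412 + u$ ($H{\left(u,Z \right)} = \left(400 + u\right) + 12 = 412 + u$)
$J = \frac{1}{38246696}$ ($J = - \frac{1}{8 \left(\left(412 - 817\right) - 4780432\right)} = - \frac{1}{8 \left(-405 - 4780432\right)} = - \frac{1}{8 \left(-4780837\right)} = \left(- \frac{1}{8}\right) \left(- \frac{1}{4780837}\right) = \frac{1}{38246696} \approx 2.6146 \cdot 10^{-8}$)
$-4436480 + J = -4436480 + \frac{1}{38246696} = - \frac{169680701870079}{38246696}$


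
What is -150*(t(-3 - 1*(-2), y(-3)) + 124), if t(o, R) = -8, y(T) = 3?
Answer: -17400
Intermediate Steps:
-150*(t(-3 - 1*(-2), y(-3)) + 124) = -150*(-8 + 124) = -150*116 = -17400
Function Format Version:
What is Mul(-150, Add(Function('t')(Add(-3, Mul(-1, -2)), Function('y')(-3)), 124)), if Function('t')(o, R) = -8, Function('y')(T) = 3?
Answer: -17400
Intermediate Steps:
Mul(-150, Add(Function('t')(Add(-3, Mul(-1, -2)), Function('y')(-3)), 124)) = Mul(-150, Add(-8, 124)) = Mul(-150, 116) = -17400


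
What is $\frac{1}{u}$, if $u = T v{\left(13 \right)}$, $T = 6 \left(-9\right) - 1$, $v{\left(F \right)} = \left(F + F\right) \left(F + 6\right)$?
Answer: $- \frac{1}{27170} \approx -3.6805 \cdot 10^{-5}$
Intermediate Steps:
$v{\left(F \right)} = 2 F \left(6 + F\right)$
$T = -55$ ($T = -54 - 1 = -55$)
$u = -27170$ ($u = - 55 \cdot 2 \cdot 13 \left(6 + 13\right) = - 55 \cdot 2 \cdot 13 \cdot 19 = \left(-55\right) 494 = -27170$)
$\frac{1}{u} = \frac{1}{-27170} = - \frac{1}{27170}$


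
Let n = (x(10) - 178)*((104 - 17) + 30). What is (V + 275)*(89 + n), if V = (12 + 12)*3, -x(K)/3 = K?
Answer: -8413709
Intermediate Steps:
x(K) = -3*K
n = -24336 (n = (-3*10 - 178)*((104 - 17) + 30) = (-30 - 178)*(87 + 30) = -208*117 = -24336)
V = 72 (V = 24*3 = 72)
(V + 275)*(89 + n) = (72 + 275)*(89 - 24336) = 347*(-24247) = -8413709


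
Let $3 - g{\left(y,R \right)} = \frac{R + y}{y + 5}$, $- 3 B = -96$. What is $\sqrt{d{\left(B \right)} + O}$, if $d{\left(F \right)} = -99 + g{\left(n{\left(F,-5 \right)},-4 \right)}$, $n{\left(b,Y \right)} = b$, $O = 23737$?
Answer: $\frac{\sqrt{32363493}}{37} \approx 153.75$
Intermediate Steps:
$B = 32$ ($B = \left(- \frac{1}{3}\right) \left(-96\right) = 32$)
$g{\left(y,R \right)} = 3 - \frac{R + y}{5 + y}$ ($g{\left(y,R \right)} = 3 - \frac{R + y}{y + 5} = 3 - \frac{R + y}{5 + y}$)
$d{\left(F \right)} = -99 + \frac{19 + 2 F}{5 + F}$ ($d{\left(F \right)} = -99 + \frac{15 - -4 + 2 F}{5 + F} = -99 + \frac{15 + 4 + 2 F}{5 + F} = -99 + \frac{19 + 2 F}{5 + F}$)
$\sqrt{d{\left(B \right)} + O} = \sqrt{\frac{-476 - 3104}{5 + 32} + 23737} = \sqrt{\frac{-476 - 3104}{37} + 23737} = \sqrt{\frac{1}{37} \left(-3580\right) + 23737} = \sqrt{- \frac{3580}{37} + 23737} = \sqrt{\frac{874689}{37}} = \frac{\sqrt{32363493}}{37}$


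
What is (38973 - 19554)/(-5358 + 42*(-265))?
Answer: -6473/5496 ≈ -1.1778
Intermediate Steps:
(38973 - 19554)/(-5358 + 42*(-265)) = 19419/(-5358 - 11130) = 19419/(-16488) = 19419*(-1/16488) = -6473/5496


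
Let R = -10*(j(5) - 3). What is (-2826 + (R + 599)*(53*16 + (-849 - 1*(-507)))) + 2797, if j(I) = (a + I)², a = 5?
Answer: -187755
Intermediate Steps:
j(I) = (5 + I)²
R = -970 (R = -10*((5 + 5)² - 3) = -10*(10² - 3) = -10*(100 - 3) = -10*97 = -970)
(-2826 + (R + 599)*(53*16 + (-849 - 1*(-507)))) + 2797 = (-2826 + (-970 + 599)*(53*16 + (-849 - 1*(-507)))) + 2797 = (-2826 - 371*(848 + (-849 + 507))) + 2797 = (-2826 - 371*(848 - 342)) + 2797 = (-2826 - 371*506) + 2797 = (-2826 - 187726) + 2797 = -190552 + 2797 = -187755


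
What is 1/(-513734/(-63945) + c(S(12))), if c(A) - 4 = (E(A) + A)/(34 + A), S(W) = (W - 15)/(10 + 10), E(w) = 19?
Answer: 43290765/545068243 ≈ 0.079423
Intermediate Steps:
S(W) = -3/4 + W/20 (S(W) = (-15 + W)/20 = (-15 + W)*(1/20) = -3/4 + W/20)
c(A) = 4 + (19 + A)/(34 + A)
1/(-513734/(-63945) + c(S(12))) = 1/(-513734/(-63945) + 5*(31 + (-3/4 + (1/20)*12))/(34 + (-3/4 + (1/20)*12))) = 1/(-513734*(-1/63945) + 5*(31 + (-3/4 + 3/5))/(34 + (-3/4 + 3/5))) = 1/(513734/63945 + 5*(31 - 3/20)/(34 - 3/20)) = 1/(513734/63945 + 5*(617/20)/(677/20)) = 1/(513734/63945 + 5*(20/677)*(617/20)) = 1/(513734/63945 + 3085/677) = 1/(545068243/43290765) = 43290765/545068243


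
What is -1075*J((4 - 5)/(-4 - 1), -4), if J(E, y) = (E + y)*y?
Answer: -16340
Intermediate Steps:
J(E, y) = y*(E + y)
-1075*J((4 - 5)/(-4 - 1), -4) = -(-4300)*((4 - 5)/(-4 - 1) - 4) = -(-4300)*(-1/(-5) - 4) = -(-4300)*(-1*(-⅕) - 4) = -(-4300)*(⅕ - 4) = -(-4300)*(-19)/5 = -1075*76/5 = -16340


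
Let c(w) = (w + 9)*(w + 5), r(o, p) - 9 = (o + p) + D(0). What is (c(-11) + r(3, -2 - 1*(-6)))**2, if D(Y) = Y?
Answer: 784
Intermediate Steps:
r(o, p) = 9 + o + p (r(o, p) = 9 + ((o + p) + 0) = 9 + (o + p) = 9 + o + p)
c(w) = (5 + w)*(9 + w) (c(w) = (9 + w)*(5 + w) = (5 + w)*(9 + w))
(c(-11) + r(3, -2 - 1*(-6)))**2 = ((45 + (-11)**2 + 14*(-11)) + (9 + 3 + (-2 - 1*(-6))))**2 = ((45 + 121 - 154) + (9 + 3 + (-2 + 6)))**2 = (12 + (9 + 3 + 4))**2 = (12 + 16)**2 = 28**2 = 784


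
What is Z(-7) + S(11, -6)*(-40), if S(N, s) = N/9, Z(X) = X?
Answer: -503/9 ≈ -55.889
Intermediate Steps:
S(N, s) = N/9 (S(N, s) = N*(1/9) = N/9)
Z(-7) + S(11, -6)*(-40) = -7 + ((1/9)*11)*(-40) = -7 + (11/9)*(-40) = -7 - 440/9 = -503/9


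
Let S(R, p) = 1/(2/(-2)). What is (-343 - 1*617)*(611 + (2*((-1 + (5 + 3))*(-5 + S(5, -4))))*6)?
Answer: -102720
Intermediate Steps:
S(R, p) = -1 (S(R, p) = 1/(2*(-½)) = 1/(-1) = -1)
(-343 - 1*617)*(611 + (2*((-1 + (5 + 3))*(-5 + S(5, -4))))*6) = (-343 - 1*617)*(611 + (2*((-1 + (5 + 3))*(-5 - 1)))*6) = (-343 - 617)*(611 + (2*((-1 + 8)*(-6)))*6) = -960*(611 + (2*(7*(-6)))*6) = -960*(611 + (2*(-42))*6) = -960*(611 - 84*6) = -960*(611 - 504) = -960*107 = -102720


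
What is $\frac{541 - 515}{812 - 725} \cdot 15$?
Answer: $\frac{130}{29} \approx 4.4828$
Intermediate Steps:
$\frac{541 - 515}{812 - 725} \cdot 15 = \frac{26}{87} \cdot 15 = \frac{130}{29}$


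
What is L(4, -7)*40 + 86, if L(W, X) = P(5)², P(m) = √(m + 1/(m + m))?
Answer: 290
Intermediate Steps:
P(m) = √(m + 1/(2*m))
L(W, X) = 51/10 (L(W, X) = (√(2/5 + 4*5)/2)² = (√(2*(⅕) + 20)/2)² = (√(⅖ + 20)/2)² = (√(102/5)/2)² = ((√510/5)/2)² = (√510/10)² = 51/10)
L(4, -7)*40 + 86 = (51/10)*40 + 86 = 204 + 86 = 290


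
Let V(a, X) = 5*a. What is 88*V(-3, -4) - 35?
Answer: -1355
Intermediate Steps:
88*V(-3, -4) - 35 = 88*(5*(-3)) - 35 = 88*(-15) - 35 = -1320 - 35 = -1355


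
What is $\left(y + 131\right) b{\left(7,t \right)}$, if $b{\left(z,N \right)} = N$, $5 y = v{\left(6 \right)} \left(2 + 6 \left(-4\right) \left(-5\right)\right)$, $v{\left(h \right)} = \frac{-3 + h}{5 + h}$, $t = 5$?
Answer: $\frac{7571}{11} \approx 688.27$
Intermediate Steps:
$v{\left(h \right)} = \frac{-3 + h}{5 + h}$
$y = \frac{366}{55}$ ($y = \frac{\frac{-3 + 6}{5 + 6} \left(2 + 6 \left(-4\right) \left(-5\right)\right)}{5} = \frac{\frac{1}{11} \cdot 3 \left(2 - -120\right)}{5} = \frac{\frac{1}{11} \cdot 3 \left(2 + 120\right)}{5} = \frac{\frac{3}{11} \cdot 122}{5} = \frac{1}{5} \cdot \frac{366}{11} = \frac{366}{55} \approx 6.6545$)
$\left(y + 131\right) b{\left(7,t \right)} = \left(\frac{366}{55} + 131\right) 5 = \frac{7571}{55} \cdot 5 = \frac{7571}{11}$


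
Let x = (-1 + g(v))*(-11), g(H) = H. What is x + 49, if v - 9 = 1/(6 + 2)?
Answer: -323/8 ≈ -40.375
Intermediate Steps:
v = 73/8 (v = 9 + 1/(6 + 2) = 9 + 1/8 = 9 + ⅛ = 73/8 ≈ 9.1250)
x = -715/8 (x = (-1 + 73/8)*(-11) = (65/8)*(-11) = -715/8 ≈ -89.375)
x + 49 = -715/8 + 49 = -323/8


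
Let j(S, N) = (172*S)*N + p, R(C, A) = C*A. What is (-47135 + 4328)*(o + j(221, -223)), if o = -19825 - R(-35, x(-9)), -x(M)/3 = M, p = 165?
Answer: 363662202537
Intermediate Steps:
x(M) = -3*M
R(C, A) = A*C
o = -18880 (o = -19825 - (-3*(-9))*(-35) = -19825 - 27*(-35) = -19825 - 1*(-945) = -19825 + 945 = -18880)
j(S, N) = 165 + 172*N*S (j(S, N) = (172*S)*N + 165 = 172*N*S + 165 = 165 + 172*N*S)
(-47135 + 4328)*(o + j(221, -223)) = (-47135 + 4328)*(-18880 + (165 + 172*(-223)*221)) = -42807*(-18880 + (165 - 8476676)) = -42807*(-18880 - 8476511) = -42807*(-8495391) = 363662202537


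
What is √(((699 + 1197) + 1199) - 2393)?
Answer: 3*√78 ≈ 26.495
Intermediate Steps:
√(((699 + 1197) + 1199) - 2393) = √((1896 + 1199) - 2393) = √(3095 - 2393) = √702 = 3*√78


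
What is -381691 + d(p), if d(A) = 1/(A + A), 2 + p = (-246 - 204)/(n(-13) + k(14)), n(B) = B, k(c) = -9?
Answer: -154966535/406 ≈ -3.8169e+5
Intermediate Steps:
p = 203/11 (p = -2 + (-246 - 204)/(-13 - 9) = -2 - 450/(-22) = -2 - 450*(-1/22) = -2 + 225/11 = 203/11 ≈ 18.455)
d(A) = 1/(2*A)
-381691 + d(p) = -381691 + 1/(2*(203/11)) = -381691 + (½)*(11/203) = -381691 + 11/406 = -154966535/406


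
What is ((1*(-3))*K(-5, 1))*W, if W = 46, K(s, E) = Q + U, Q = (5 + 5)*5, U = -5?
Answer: -6210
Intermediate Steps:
Q = 50 (Q = 10*5 = 50)
K(s, E) = 45 (K(s, E) = 50 - 5 = 45)
((1*(-3))*K(-5, 1))*W = ((1*(-3))*45)*46 = -3*45*46 = -135*46 = -6210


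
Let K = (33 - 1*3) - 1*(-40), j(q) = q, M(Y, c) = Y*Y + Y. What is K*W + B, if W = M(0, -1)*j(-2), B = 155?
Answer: 155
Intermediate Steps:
M(Y, c) = Y + Y² (M(Y, c) = Y² + Y = Y + Y²)
W = 0 (W = (0*(1 + 0))*(-2) = (0*1)*(-2) = 0*(-2) = 0)
K = 70 (K = (33 - 3) + 40 = 30 + 40 = 70)
K*W + B = 70*0 + 155 = 0 + 155 = 155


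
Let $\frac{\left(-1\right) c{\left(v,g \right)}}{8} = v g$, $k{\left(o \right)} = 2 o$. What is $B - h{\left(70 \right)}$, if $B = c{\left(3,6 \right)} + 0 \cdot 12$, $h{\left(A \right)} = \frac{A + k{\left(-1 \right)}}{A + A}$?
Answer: $- \frac{5057}{35} \approx -144.49$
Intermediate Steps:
$c{\left(v,g \right)} = - 8 g v$ ($c{\left(v,g \right)} = - 8 v g = - 8 g v$)
$h{\left(A \right)} = \frac{-2 + A}{2 A}$ ($h{\left(A \right)} = \frac{A + 2 \left(-1\right)}{A + A} = \frac{A - 2}{2 A} = \left(-2 + A\right) \frac{1}{2 A} = \frac{-2 + A}{2 A}$)
$B = -144$ ($B = \left(-8\right) 6 \cdot 3 + 0 \cdot 12 = -144 + 0 = -144$)
$B - h{\left(70 \right)} = -144 - \frac{-2 + 70}{2 \cdot 70} = -144 - \frac{1}{2} \cdot \frac{1}{70} \cdot 68 = -144 - \frac{17}{35} = - \frac{5057}{35}$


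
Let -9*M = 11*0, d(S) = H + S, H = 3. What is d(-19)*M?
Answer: 0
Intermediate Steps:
d(S) = 3 + S
M = 0 (M = -11*0/9 = -⅑*0 = 0)
d(-19)*M = (3 - 19)*0 = -16*0 = 0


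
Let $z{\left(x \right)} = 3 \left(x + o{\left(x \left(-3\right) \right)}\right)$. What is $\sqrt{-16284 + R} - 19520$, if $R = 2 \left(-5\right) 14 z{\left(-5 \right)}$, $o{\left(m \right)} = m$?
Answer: $-19520 + 6 i \sqrt{569} \approx -19520.0 + 143.12 i$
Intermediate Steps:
$z{\left(x \right)} = - 6 x$ ($z{\left(x \right)} = 3 \left(x + x \left(-3\right)\right) = 3 \left(x - 3 x\right) = 3 \left(- 2 x\right) = - 6 x$)
$R = -4200$ ($R = 2 \left(-5\right) 14 \left(\left(-6\right) \left(-5\right)\right) = \left(-10\right) 14 \cdot 30 = \left(-140\right) 30 = -4200$)
$\sqrt{-16284 + R} - 19520 = \sqrt{-16284 - 4200} - 19520 = \sqrt{-20484} - 19520 = 6 i \sqrt{569} - 19520 = -19520 + 6 i \sqrt{569}$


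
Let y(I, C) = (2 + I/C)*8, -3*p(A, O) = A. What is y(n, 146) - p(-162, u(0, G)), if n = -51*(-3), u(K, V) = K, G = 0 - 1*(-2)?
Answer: -2162/73 ≈ -29.616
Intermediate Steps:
G = 2 (G = 0 + 2 = 2)
p(A, O) = -A/3
n = 153
y(I, C) = 16 + 8*I/C
y(n, 146) - p(-162, u(0, G)) = (16 + 8*153/146) - (-1)*(-162)/3 = (16 + 8*153*(1/146)) - 1*54 = (16 + 612/73) - 54 = 1780/73 - 54 = -2162/73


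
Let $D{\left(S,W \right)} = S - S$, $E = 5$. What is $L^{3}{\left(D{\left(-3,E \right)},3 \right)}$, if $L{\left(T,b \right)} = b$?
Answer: $27$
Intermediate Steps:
$D{\left(S,W \right)} = 0$
$L^{3}{\left(D{\left(-3,E \right)},3 \right)} = 3^{3} = 27$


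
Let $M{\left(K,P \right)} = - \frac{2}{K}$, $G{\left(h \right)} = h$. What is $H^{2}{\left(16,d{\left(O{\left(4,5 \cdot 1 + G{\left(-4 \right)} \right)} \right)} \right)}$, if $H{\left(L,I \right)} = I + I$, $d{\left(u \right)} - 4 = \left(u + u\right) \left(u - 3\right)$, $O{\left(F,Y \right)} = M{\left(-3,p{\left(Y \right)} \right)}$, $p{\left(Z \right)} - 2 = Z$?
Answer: $\frac{256}{81} \approx 3.1605$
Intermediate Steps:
$p{\left(Z \right)} = 2 + Z$
$O{\left(F,Y \right)} = \frac{2}{3}$ ($O{\left(F,Y \right)} = - \frac{2}{-3} = \left(-2\right) \left(- \frac{1}{3}\right) = \frac{2}{3}$)
$d{\left(u \right)} = 4 + 2 u \left(-3 + u\right)$ ($d{\left(u \right)} = 4 + \left(u + u\right) \left(u - 3\right) = 4 + 2 u \left(-3 + u\right)$)
$H{\left(L,I \right)} = 2 I$
$H^{2}{\left(16,d{\left(O{\left(4,5 \cdot 1 + G{\left(-4 \right)} \right)} \right)} \right)} = \left(2 \left(4 - 4 + 2 \left(\frac{2}{3}\right)^{2}\right)\right)^{2} = \left(2 \left(4 - 4 + 2 \cdot \frac{4}{9}\right)\right)^{2} = \left(2 \left(4 - 4 + \frac{8}{9}\right)\right)^{2} = \left(2 \cdot \frac{8}{9}\right)^{2} = \left(\frac{16}{9}\right)^{2} = \frac{256}{81}$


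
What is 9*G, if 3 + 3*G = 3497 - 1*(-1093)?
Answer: 13761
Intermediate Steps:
G = 1529 (G = -1 + (3497 - 1*(-1093))/3 = -1 + (3497 + 1093)/3 = -1 + (1/3)*4590 = -1 + 1530 = 1529)
9*G = 9*1529 = 13761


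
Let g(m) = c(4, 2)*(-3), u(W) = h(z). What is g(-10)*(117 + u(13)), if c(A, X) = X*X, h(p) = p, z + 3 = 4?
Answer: -1416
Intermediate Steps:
z = 1 (z = -3 + 4 = 1)
u(W) = 1
c(A, X) = X**2
g(m) = -12 (g(m) = 2**2*(-3) = 4*(-3) = -12)
g(-10)*(117 + u(13)) = -12*(117 + 1) = -12*118 = -1416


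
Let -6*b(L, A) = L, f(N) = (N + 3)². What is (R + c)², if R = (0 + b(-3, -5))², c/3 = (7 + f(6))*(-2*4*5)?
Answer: 1784133121/16 ≈ 1.1151e+8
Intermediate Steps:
f(N) = (3 + N)²
b(L, A) = -L/6
c = -10560 (c = 3*((7 + (3 + 6)²)*(-2*4*5)) = 3*((7 + 9²)*(-8*5)) = 3*((7 + 81)*(-40)) = 3*(88*(-40)) = 3*(-3520) = -10560)
R = ¼ (R = (0 - ⅙*(-3))² = (0 + ½)² = (½)² = ¼ ≈ 0.25000)
(R + c)² = (¼ - 10560)² = (-42239/4)² = 1784133121/16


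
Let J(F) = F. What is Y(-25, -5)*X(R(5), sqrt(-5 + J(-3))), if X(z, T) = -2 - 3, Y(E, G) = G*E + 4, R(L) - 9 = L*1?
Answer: -645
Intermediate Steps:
R(L) = 9 + L (R(L) = 9 + L*1 = 9 + L)
Y(E, G) = 4 + E*G (Y(E, G) = E*G + 4 = 4 + E*G)
X(z, T) = -5
Y(-25, -5)*X(R(5), sqrt(-5 + J(-3))) = (4 - 25*(-5))*(-5) = (4 + 125)*(-5) = 129*(-5) = -645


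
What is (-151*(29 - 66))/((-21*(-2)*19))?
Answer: 5587/798 ≈ 7.0013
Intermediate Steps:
(-151*(29 - 66))/((-21*(-2)*19)) = (-151*(-37))/((42*19)) = 5587/798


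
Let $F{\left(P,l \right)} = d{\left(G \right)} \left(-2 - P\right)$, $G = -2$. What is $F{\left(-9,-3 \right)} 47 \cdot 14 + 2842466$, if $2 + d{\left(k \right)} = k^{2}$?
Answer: $2851678$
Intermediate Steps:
$d{\left(k \right)} = -2 + k^{2}$
$F{\left(P,l \right)} = -4 - 2 P$ ($F{\left(P,l \right)} = \left(-2 + \left(-2\right)^{2}\right) \left(-2 - P\right) = \left(-2 + 4\right) \left(-2 - P\right) = 2 \left(-2 - P\right) = -4 - 2 P$)
$F{\left(-9,-3 \right)} 47 \cdot 14 + 2842466 = \left(-4 - -18\right) 47 \cdot 14 + 2842466 = \left(-4 + 18\right) 47 \cdot 14 + 2842466 = 14 \cdot 47 \cdot 14 + 2842466 = 658 \cdot 14 + 2842466 = 9212 + 2842466 = 2851678$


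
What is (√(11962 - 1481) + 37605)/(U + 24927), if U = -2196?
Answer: 12535/7577 + √10481/22731 ≈ 1.6589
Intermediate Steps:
(√(11962 - 1481) + 37605)/(U + 24927) = (√(11962 - 1481) + 37605)/(-2196 + 24927) = (√10481 + 37605)/22731 = (37605 + √10481)*(1/22731) = 12535/7577 + √10481/22731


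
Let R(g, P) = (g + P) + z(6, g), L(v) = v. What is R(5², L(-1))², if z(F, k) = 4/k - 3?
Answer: 279841/625 ≈ 447.75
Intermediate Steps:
z(F, k) = -3 + 4/k
R(g, P) = -3 + P + g + 4/g (R(g, P) = (g + P) + (-3 + 4/g) = (P + g) + (-3 + 4/g) = -3 + P + g + 4/g)
R(5², L(-1))² = (-3 - 1 + 5² + 4/(5²))² = (-3 - 1 + 25 + 4/25)² = (529/25)² = 279841/625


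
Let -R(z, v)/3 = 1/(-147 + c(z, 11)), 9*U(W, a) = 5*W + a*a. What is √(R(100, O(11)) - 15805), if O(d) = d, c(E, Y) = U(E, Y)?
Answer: I*√10684154/26 ≈ 125.72*I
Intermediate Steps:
U(W, a) = a²/9 + 5*W/9 (U(W, a) = (5*W + a*a)/9 = (5*W + a²)/9 = (a² + 5*W)/9 = a²/9 + 5*W/9)
c(E, Y) = Y²/9 + 5*E/9
R(z, v) = -3/(-1202/9 + 5*z/9) (R(z, v) = -3/(-147 + ((⅑)*11² + 5*z/9)) = -3/(-147 + ((⅑)*121 + 5*z/9)) = -3/(-147 + (121/9 + 5*z/9)) = -3/(-1202/9 + 5*z/9))
√(R(100, O(11)) - 15805) = √(-27/(-1202 + 5*100) - 15805) = √(-27/(-1202 + 500) - 15805) = √(-27/(-702) - 15805) = √(-27*(-1/702) - 15805) = √(1/26 - 15805) = √(-410929/26) = I*√10684154/26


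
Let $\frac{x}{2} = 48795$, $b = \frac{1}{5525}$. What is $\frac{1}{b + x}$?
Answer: $\frac{5525}{539184751} \approx 1.0247 \cdot 10^{-5}$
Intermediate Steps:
$b = \frac{1}{5525} \approx 0.000181$
$x = 97590$ ($x = 2 \cdot 48795 = 97590$)
$\frac{1}{b + x} = \frac{1}{\frac{1}{5525} + 97590} = \frac{1}{\frac{539184751}{5525}} = \frac{5525}{539184751}$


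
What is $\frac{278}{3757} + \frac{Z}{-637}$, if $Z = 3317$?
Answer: $- \frac{944991}{184093} \approx -5.1332$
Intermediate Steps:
$\frac{278}{3757} + \frac{Z}{-637} = \frac{278}{3757} + \frac{3317}{-637} = 278 \cdot \frac{1}{3757} + 3317 \left(- \frac{1}{637}\right) = \frac{278}{3757} - \frac{3317}{637} = - \frac{944991}{184093}$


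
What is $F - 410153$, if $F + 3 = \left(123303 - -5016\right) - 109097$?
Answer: $-390934$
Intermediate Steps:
$F = 19219$ ($F = -3 + \left(\left(123303 - -5016\right) - 109097\right) = -3 + \left(\left(123303 + \left(5056 - 40\right)\right) - 109097\right) = -3 + \left(\left(123303 + 5016\right) - 109097\right) = -3 + \left(128319 - 109097\right) = -3 + 19222 = 19219$)
$F - 410153 = 19219 - 410153 = -390934$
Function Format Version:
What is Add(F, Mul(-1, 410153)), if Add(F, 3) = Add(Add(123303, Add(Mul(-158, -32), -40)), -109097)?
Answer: -390934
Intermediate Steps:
F = 19219 (F = Add(-3, Add(Add(123303, Add(Mul(-158, -32), -40)), -109097)) = Add(-3, Add(Add(123303, Add(5056, -40)), -109097)) = Add(-3, Add(Add(123303, 5016), -109097)) = Add(-3, Add(128319, -109097)) = Add(-3, 19222) = 19219)
Add(F, Mul(-1, 410153)) = Add(19219, Mul(-1, 410153)) = Add(19219, -410153) = -390934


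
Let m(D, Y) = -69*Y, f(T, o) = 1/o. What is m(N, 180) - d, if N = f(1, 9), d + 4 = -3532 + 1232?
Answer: -10116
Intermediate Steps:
d = -2304 (d = -4 + (-3532 + 1232) = -4 - 2300 = -2304)
N = ⅑ (N = 1/9 = ⅑ ≈ 0.11111)
m(N, 180) - d = -69*180 - 1*(-2304) = -12420 + 2304 = -10116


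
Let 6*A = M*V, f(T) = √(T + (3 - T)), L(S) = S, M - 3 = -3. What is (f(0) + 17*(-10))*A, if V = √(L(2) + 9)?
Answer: 0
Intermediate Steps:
M = 0 (M = 3 - 3 = 0)
V = √11 (V = √(2 + 9) = √11 ≈ 3.3166)
f(T) = √3
A = 0 (A = (0*√11)/6 = (⅙)*0 = 0)
(f(0) + 17*(-10))*A = (√3 + 17*(-10))*0 = (√3 - 170)*0 = (-170 + √3)*0 = 0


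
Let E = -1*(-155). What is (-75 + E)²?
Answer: 6400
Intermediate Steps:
E = 155
(-75 + E)² = (-75 + 155)² = 80² = 6400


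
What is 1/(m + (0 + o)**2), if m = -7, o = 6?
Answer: 1/29 ≈ 0.034483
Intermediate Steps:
1/(m + (0 + o)**2) = 1/(-7 + (0 + 6)**2) = 1/(-7 + 6**2) = 1/(-7 + 36) = 1/29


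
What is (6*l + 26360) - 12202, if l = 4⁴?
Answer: 15694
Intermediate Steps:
l = 256
(6*l + 26360) - 12202 = (6*256 + 26360) - 12202 = (1536 + 26360) - 12202 = 27896 - 12202 = 15694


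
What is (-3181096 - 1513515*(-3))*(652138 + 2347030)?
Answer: 4077215938432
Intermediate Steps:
(-3181096 - 1513515*(-3))*(652138 + 2347030) = (-3181096 + 4540545)*2999168 = 1359449*2999168 = 4077215938432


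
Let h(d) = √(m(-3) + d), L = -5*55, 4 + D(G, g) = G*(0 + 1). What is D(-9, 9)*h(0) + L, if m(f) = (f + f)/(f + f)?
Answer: -288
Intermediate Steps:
D(G, g) = -4 + G (D(G, g) = -4 + G*(0 + 1) = -4 + G*1 = -4 + G)
L = -275
m(f) = 1 (m(f) = (2*f)/((2*f)) = (2*f)*(1/(2*f)) = 1)
h(d) = √(1 + d)
D(-9, 9)*h(0) + L = (-4 - 9)*√(1 + 0) - 275 = -13*√1 - 275 = -13*1 - 275 = -13 - 275 = -288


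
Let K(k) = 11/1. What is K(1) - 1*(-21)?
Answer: 32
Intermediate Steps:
K(k) = 11 (K(k) = 11*1 = 11)
K(1) - 1*(-21) = 11 - 1*(-21) = 11 + 21 = 32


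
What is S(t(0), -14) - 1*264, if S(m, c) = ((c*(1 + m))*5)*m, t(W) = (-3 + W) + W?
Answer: -684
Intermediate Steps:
t(W) = -3 + 2*W
S(m, c) = 5*c*m*(1 + m) (S(m, c) = (5*c*(1 + m))*m = 5*c*m*(1 + m))
S(t(0), -14) - 1*264 = 5*(-14)*(-3 + 2*0)*(1 + (-3 + 2*0)) - 1*264 = 5*(-14)*(-3 + 0)*(1 + (-3 + 0)) - 264 = 5*(-14)*(-3)*(1 - 3) - 264 = 5*(-14)*(-3)*(-2) - 264 = -420 - 264 = -684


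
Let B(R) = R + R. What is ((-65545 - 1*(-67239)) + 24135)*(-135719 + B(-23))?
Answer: -3506674185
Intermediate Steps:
B(R) = 2*R
((-65545 - 1*(-67239)) + 24135)*(-135719 + B(-23)) = ((-65545 - 1*(-67239)) + 24135)*(-135719 + 2*(-23)) = ((-65545 + 67239) + 24135)*(-135719 - 46) = (1694 + 24135)*(-135765) = 25829*(-135765) = -3506674185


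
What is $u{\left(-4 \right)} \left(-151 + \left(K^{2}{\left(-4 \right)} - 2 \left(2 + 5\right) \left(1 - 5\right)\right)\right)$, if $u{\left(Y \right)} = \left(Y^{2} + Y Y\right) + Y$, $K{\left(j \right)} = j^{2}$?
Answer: $4508$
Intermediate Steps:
$u{\left(Y \right)} = Y + 2 Y^{2}$ ($u{\left(Y \right)} = \left(Y^{2} + Y^{2}\right) + Y = 2 Y^{2} + Y = Y + 2 Y^{2}$)
$u{\left(-4 \right)} \left(-151 + \left(K^{2}{\left(-4 \right)} - 2 \left(2 + 5\right) \left(1 - 5\right)\right)\right) = - 4 \left(1 + 2 \left(-4\right)\right) \left(-151 + \left(\left(\left(-4\right)^{2}\right)^{2} - 2 \left(2 + 5\right) \left(1 - 5\right)\right)\right) = - 4 \left(1 - 8\right) \left(-151 + \left(16^{2} - 2 \cdot 7 \left(-4\right)\right)\right) = \left(-4\right) \left(-7\right) \left(-151 + \left(256 - -56\right)\right) = 28 \left(-151 + \left(256 + 56\right)\right) = 28 \left(-151 + 312\right) = 28 \cdot 161 = 4508$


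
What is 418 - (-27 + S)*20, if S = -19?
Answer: 1338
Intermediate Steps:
418 - (-27 + S)*20 = 418 - (-27 - 19)*20 = 418 - (-46)*20 = 418 - 1*(-920) = 418 + 920 = 1338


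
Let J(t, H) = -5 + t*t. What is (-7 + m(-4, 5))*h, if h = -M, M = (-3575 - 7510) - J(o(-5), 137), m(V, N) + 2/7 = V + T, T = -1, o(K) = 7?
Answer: -957094/7 ≈ -1.3673e+5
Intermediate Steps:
m(V, N) = -9/7 + V (m(V, N) = -2/7 + (V - 1) = -2/7 + (-1 + V) = -9/7 + V)
J(t, H) = -5 + t²
M = -11129 (M = (-3575 - 7510) - (-5 + 7²) = -11085 - (-5 + 49) = -11085 - 1*44 = -11085 - 44 = -11129)
h = 11129 (h = -1*(-11129) = 11129)
(-7 + m(-4, 5))*h = (-7 + (-9/7 - 4))*11129 = (-7 - 37/7)*11129 = -86/7*11129 = -957094/7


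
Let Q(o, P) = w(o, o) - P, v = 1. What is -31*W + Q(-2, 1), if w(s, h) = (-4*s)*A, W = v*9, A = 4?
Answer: -248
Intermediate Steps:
W = 9 (W = 1*9 = 9)
w(s, h) = -16*s (w(s, h) = -4*s*4 = -16*s)
Q(o, P) = -P - 16*o (Q(o, P) = -16*o - P = -P - 16*o)
-31*W + Q(-2, 1) = -31*9 + (-1*1 - 16*(-2)) = -279 + (-1 + 32) = -279 + 31 = -248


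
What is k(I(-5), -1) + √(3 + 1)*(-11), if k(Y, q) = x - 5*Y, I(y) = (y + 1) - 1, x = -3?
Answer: 0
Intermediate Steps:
I(y) = y (I(y) = (1 + y) - 1 = y)
k(Y, q) = -3 - 5*Y
k(I(-5), -1) + √(3 + 1)*(-11) = (-3 - 5*(-5)) + √(3 + 1)*(-11) = (-3 + 25) + √4*(-11) = 22 + 2*(-11) = 22 - 22 = 0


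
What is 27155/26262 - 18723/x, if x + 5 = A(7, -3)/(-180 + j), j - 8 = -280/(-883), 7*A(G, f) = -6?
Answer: 86987640789397/23200559874 ≈ 3749.4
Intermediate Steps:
A(G, f) = -6/7 (A(G, f) = (⅐)*(-6) = -6/7)
j = 7344/883 (j = 8 - 280/(-883) = 8 - 280*(-1/883) = 8 + 280/883 = 7344/883 ≈ 8.3171)
x = -883427/176862 (x = -5 - 6/(7*(-180 + 7344/883)) = -5 - 6/(7*(-151596/883)) = -5 - 6/7*(-883/151596) = -5 + 883/176862 = -883427/176862 ≈ -4.9950)
27155/26262 - 18723/x = 27155/26262 - 18723/(-883427/176862) = 27155*(1/26262) - 18723*(-176862/883427) = 27155/26262 + 3311387226/883427 = 86987640789397/23200559874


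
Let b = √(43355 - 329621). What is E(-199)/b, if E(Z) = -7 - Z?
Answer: -32*I*√286266/47711 ≈ -0.35885*I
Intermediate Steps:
b = I*√286266 (b = √(-286266) = I*√286266 ≈ 535.04*I)
E(-199)/b = (-7 - 1*(-199))/((I*√286266)) = (-7 + 199)*(-I*√286266/286266) = 192*(-I*√286266/286266) = -32*I*√286266/47711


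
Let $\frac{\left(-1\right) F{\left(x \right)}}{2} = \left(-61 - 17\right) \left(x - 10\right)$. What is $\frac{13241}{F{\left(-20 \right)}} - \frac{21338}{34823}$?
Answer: $- \frac{560953183}{162971640} \approx -3.442$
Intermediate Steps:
$F{\left(x \right)} = -1560 + 156 x$ ($F{\left(x \right)} = - 2 \left(-61 - 17\right) \left(x - 10\right) = - 2 \left(- 78 \left(-10 + x\right)\right) = - 2 \left(780 - 78 x\right) = -1560 + 156 x$)
$\frac{13241}{F{\left(-20 \right)}} - \frac{21338}{34823} = \frac{13241}{-1560 + 156 \left(-20\right)} - \frac{21338}{34823} = \frac{13241}{-1560 - 3120} - \frac{21338}{34823} = \frac{13241}{-4680} - \frac{21338}{34823} = 13241 \left(- \frac{1}{4680}\right) - \frac{21338}{34823} = - \frac{13241}{4680} - \frac{21338}{34823} = - \frac{560953183}{162971640}$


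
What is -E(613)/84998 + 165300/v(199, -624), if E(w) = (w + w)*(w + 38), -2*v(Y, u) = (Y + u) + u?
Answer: 13631552313/44581451 ≈ 305.77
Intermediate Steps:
v(Y, u) = -u - Y/2 (v(Y, u) = -((Y + u) + u)/2 = -(Y + 2*u)/2 = -u - Y/2)
E(w) = 2*w*(38 + w) (E(w) = (2*w)*(38 + w) = 2*w*(38 + w))
-E(613)/84998 + 165300/v(199, -624) = -2*613*(38 + 613)/84998 + 165300/(-1*(-624) - 1/2*199) = -2*613*651*(1/84998) + 165300/(624 - 199/2) = -1*798126*(1/84998) + 165300/(1049/2) = -798126*1/84998 + 165300*(2/1049) = -399063/42499 + 330600/1049 = 13631552313/44581451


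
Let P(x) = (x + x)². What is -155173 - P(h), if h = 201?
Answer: -316777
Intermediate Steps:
P(x) = 4*x² (P(x) = (2*x)² = 4*x²)
-155173 - P(h) = -155173 - 4*201² = -155173 - 4*40401 = -155173 - 1*161604 = -155173 - 161604 = -316777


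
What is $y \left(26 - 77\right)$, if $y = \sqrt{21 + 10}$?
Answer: $- 51 \sqrt{31} \approx -283.96$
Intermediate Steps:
$y = \sqrt{31} \approx 5.5678$
$y \left(26 - 77\right) = \sqrt{31} \left(26 - 77\right) = \sqrt{31} \left(-51\right) = - 51 \sqrt{31}$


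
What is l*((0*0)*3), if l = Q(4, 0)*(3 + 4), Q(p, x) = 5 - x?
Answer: 0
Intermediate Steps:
l = 35 (l = (5 - 1*0)*(3 + 4) = (5 + 0)*7 = 5*7 = 35)
l*((0*0)*3) = 35*((0*0)*3) = 35*(0*3) = 35*0 = 0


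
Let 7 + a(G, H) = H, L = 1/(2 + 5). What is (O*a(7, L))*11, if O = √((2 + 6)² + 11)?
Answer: -2640*√3/7 ≈ -653.23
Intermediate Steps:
L = ⅐ (L = 1/7 = ⅐ ≈ 0.14286)
a(G, H) = -7 + H
O = 5*√3 (O = √(8² + 11) = √(64 + 11) = √75 = 5*√3 ≈ 8.6602)
(O*a(7, L))*11 = ((5*√3)*(-7 + ⅐))*11 = ((5*√3)*(-48/7))*11 = -240*√3/7*11 = -2640*√3/7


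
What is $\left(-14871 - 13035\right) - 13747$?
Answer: $-41653$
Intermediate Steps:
$\left(-14871 - 13035\right) - 13747 = -27906 - 13747 = -41653$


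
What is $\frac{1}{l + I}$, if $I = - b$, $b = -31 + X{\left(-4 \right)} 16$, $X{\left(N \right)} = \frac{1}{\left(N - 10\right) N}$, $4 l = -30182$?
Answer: $- \frac{14}{105207} \approx -0.00013307$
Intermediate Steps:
$l = - \frac{15091}{2}$ ($l = \frac{1}{4} \left(-30182\right) = - \frac{15091}{2} \approx -7545.5$)
$X{\left(N \right)} = \frac{1}{N \left(-10 + N\right)}$ ($X{\left(N \right)} = \frac{1}{\left(-10 + N\right) N} = \frac{1}{N \left(-10 + N\right)}$)
$b = - \frac{215}{7}$ ($b = -31 + \frac{1}{\left(-4\right) \left(-10 - 4\right)} 16 = -31 + - \frac{1}{4 \left(-14\right)} 16 = -31 + \left(- \frac{1}{4}\right) \left(- \frac{1}{14}\right) 16 = -31 + \frac{1}{56} \cdot 16 = -31 + \frac{2}{7} = - \frac{215}{7} \approx -30.714$)
$I = \frac{215}{7}$ ($I = \left(-1\right) \left(- \frac{215}{7}\right) = \frac{215}{7} \approx 30.714$)
$\frac{1}{l + I} = \frac{1}{- \frac{15091}{2} + \frac{215}{7}} = \frac{1}{- \frac{105207}{14}} = - \frac{14}{105207}$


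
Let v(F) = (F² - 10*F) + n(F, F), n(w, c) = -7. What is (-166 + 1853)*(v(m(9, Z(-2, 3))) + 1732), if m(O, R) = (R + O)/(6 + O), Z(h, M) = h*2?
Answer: 26141752/9 ≈ 2.9046e+6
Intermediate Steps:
Z(h, M) = 2*h
m(O, R) = (O + R)/(6 + O)
v(F) = -7 + F² - 10*F (v(F) = (F² - 10*F) - 7 = -7 + F² - 10*F)
(-166 + 1853)*(v(m(9, Z(-2, 3))) + 1732) = (-166 + 1853)*((-7 + ((9 + 2*(-2))/(6 + 9))² - 10*(9 + 2*(-2))/(6 + 9)) + 1732) = 1687*((-7 + ((9 - 4)/15)² - 10*(9 - 4)/15) + 1732) = 1687*((-7 + ((1/15)*5)² - 2*5/3) + 1732) = 1687*((-7 + (⅓)² - 10*⅓) + 1732) = 1687*((-7 + ⅑ - 10/3) + 1732) = 1687*(-92/9 + 1732) = 1687*(15496/9) = 26141752/9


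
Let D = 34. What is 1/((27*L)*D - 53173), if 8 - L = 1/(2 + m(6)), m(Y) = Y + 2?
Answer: -5/229604 ≈ -2.1777e-5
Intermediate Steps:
m(Y) = 2 + Y
L = 79/10 (L = 8 - 1/(2 + (2 + 6)) = 8 - 1/(2 + 8) = 8 - 1/10 = 8 - 1*⅒ = 8 - ⅒ = 79/10 ≈ 7.9000)
1/((27*L)*D - 53173) = 1/((27*(79/10))*34 - 53173) = 1/((2133/10)*34 - 53173) = 1/(36261/5 - 53173) = 1/(-229604/5) = -5/229604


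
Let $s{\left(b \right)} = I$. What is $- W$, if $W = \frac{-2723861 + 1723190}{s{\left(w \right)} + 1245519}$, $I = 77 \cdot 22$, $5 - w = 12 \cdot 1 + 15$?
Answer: $\frac{1000671}{1247213} \approx 0.80233$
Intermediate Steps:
$w = -22$ ($w = 5 - \left(12 \cdot 1 + 15\right) = 5 - \left(12 + 15\right) = 5 - 27 = -22$)
$I = 1694$
$s{\left(b \right)} = 1694$
$W = - \frac{1000671}{1247213}$ ($W = \frac{-2723861 + 1723190}{1694 + 1245519} = - \frac{1000671}{1247213} \approx -0.80233$)
$- W = \left(-1\right) \left(- \frac{1000671}{1247213}\right) = \frac{1000671}{1247213}$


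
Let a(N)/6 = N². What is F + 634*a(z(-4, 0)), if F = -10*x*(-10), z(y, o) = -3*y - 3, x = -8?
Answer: 307324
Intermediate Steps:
z(y, o) = -3 - 3*y
F = -800 (F = -10*(-8)*(-10) = 80*(-10) = -800)
a(N) = 6*N²
F + 634*a(z(-4, 0)) = -800 + 634*(6*(-3 - 3*(-4))²) = -800 + 634*(6*(-3 + 12)²) = -800 + 634*(6*9²) = -800 + 634*(6*81) = -800 + 634*486 = -800 + 308124 = 307324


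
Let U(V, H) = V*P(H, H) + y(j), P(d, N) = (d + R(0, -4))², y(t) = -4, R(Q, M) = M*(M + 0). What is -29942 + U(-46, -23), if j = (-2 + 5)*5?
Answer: -32200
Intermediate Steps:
R(Q, M) = M² (R(Q, M) = M*M = M²)
j = 15 (j = 3*5 = 15)
P(d, N) = (16 + d)² (P(d, N) = (d + (-4)²)² = (d + 16)² = (16 + d)²)
U(V, H) = -4 + V*(16 + H)² (U(V, H) = V*(16 + H)² - 4 = -4 + V*(16 + H)²)
-29942 + U(-46, -23) = -29942 + (-4 - 46*(16 - 23)²) = -29942 + (-4 - 46*(-7)²) = -29942 + (-4 - 46*49) = -29942 + (-4 - 2254) = -29942 - 2258 = -32200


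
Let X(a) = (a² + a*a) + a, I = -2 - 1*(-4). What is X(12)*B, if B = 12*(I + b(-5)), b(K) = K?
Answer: -10800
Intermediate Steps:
I = 2 (I = -2 + 4 = 2)
B = -36 (B = 12*(2 - 5) = 12*(-3) = -36)
X(a) = a + 2*a² (X(a) = (a² + a²) + a = 2*a² + a = a + 2*a²)
X(12)*B = (12*(1 + 2*12))*(-36) = (12*(1 + 24))*(-36) = (12*25)*(-36) = 300*(-36) = -10800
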